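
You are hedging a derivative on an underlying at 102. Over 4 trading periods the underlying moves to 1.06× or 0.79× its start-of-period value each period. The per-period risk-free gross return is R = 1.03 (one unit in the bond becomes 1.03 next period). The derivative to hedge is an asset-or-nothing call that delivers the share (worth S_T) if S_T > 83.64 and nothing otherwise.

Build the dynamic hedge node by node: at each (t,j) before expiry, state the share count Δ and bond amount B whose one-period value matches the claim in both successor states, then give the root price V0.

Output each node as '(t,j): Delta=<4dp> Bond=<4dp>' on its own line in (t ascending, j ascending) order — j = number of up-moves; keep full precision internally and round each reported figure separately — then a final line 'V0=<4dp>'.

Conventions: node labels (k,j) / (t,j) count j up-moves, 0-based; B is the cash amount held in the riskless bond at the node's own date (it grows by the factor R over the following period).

(0,0): Delta=1.6054 Bond=-65.7102
(1,0): Delta=3.2853 Bond=-203.0446
(1,1): Delta=1.4489 Bond=-50.7612
(2,0): Delta=0.0000 Bond=0.0000
(2,1): Delta=3.5914 Bond=-235.2779
(2,2): Delta=1.2494 Bond=-29.4097
(3,0): Delta=0.0000 Bond=0.0000
(3,1): Delta=0.0000 Bond=0.0000
(3,2): Delta=3.9259 Bond=-272.6283
(3,3): Delta=1.0000 Bond=0.0000
V0=98.0442

Since d<R<u, set p* = (R−d)/(u−d) = 0.8889; price each node as the discounted p*-expectation of its children.
Terminal payoffs: V(4,0)=0.0000, V(4,1)=0.0000, V(4,2)=0.0000, V(4,3)=95.9721, V(4,4)=128.7726
Node (3,0) S=50.2900: V=(p*·0.0000+(1−p*)·0.0000)/1.03=0.0000; Δ=(0.0000−0.0000)/(53.3074−39.7291)=0.0000; B=V−Δ·S=0.0000
Node (3,1) S=67.4777: V=(p*·0.0000+(1−p*)·0.0000)/1.03=0.0000; Δ=(0.0000−0.0000)/(71.5264−53.3074)=0.0000; B=V−Δ·S=0.0000
Node (3,2) S=90.5397: V=(p*·95.9721+(1−p*)·0.0000)/1.03=82.8238; Δ=(95.9721−0.0000)/(95.9721−71.5264)=3.9259; B=V−Δ·S=-272.6283
Node (3,3) S=121.4836: V=(p*·128.7726+(1−p*)·95.9721)/1.03=121.4836; Δ=(128.7726−95.9721)/(128.7726−95.9721)=1.0000; B=V−Δ·S=0.0000
Node (2,0) S=63.6582: V=(p*·0.0000+(1−p*)·0.0000)/1.03=0.0000; Δ=(0.0000−0.0000)/(67.4777−50.2900)=0.0000; B=V−Δ·S=0.0000
Node (2,1) S=85.4148: V=(p*·82.8238+(1−p*)·0.0000)/1.03=71.4768; Δ=(82.8238−0.0000)/(90.5397−67.4777)=3.5914; B=V−Δ·S=-235.2779
Node (2,2) S=114.6072: V=(p*·121.4836+(1−p*)·82.8238)/1.03=113.7748; Δ=(121.4836−82.8238)/(121.4836−90.5397)=1.2494; B=V−Δ·S=-29.4097
Node (1,0) S=80.5800: V=(p*·71.4768+(1−p*)·0.0000)/1.03=61.6844; Δ=(71.4768−0.0000)/(85.4148−63.6582)=3.2853; B=V−Δ·S=-203.0446
Node (1,1) S=108.1200: V=(p*·113.7748+(1−p*)·71.4768)/1.03=105.8981; Δ=(113.7748−71.4768)/(114.6072−85.4148)=1.4489; B=V−Δ·S=-50.7612
Node (0,0) S=102.0000: V=(p*·105.8981+(1−p*)·61.6844)/1.03=98.0442; Δ=(105.8981−61.6844)/(108.1200−80.5800)=1.6054; B=V−Δ·S=-65.7102
Check: Δ(0,0)·S0 + B(0,0) = 98.0442 = V0.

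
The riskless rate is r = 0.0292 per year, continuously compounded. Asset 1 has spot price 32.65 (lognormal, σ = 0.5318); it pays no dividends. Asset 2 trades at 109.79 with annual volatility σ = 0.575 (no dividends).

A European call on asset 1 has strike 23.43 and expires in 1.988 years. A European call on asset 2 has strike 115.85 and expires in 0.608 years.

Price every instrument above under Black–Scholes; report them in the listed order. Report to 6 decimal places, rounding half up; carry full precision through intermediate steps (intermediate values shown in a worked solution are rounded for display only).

[asset 1 call K=23.43]
σ√T = 0.5318·√1.988 = 0.749819
d₁ = (ln(S/K) + (r+σ²/2)T) / (σ√T) = (ln(32.65/23.43) + (0.0292+0.5318²/2)·1.988) / 0.749819 = (0.331828 + 0.339164) / 0.749819 = 0.894871
d₂ = d₁ − σ√T = 0.894871 − 0.749819 = 0.145052
e^{−rT} = 0.943603
N(d₁) = 0.814572,  N(d₂) = 0.557665
price = S·N(d₁) − K·e^{−rT}·N(d₂) = 26.595777 − 12.329207 = 14.266570
[asset 2 call K=115.85]
σ√T = 0.575·√0.608 = 0.448353
d₁ = (ln(S/K) + (r+σ²/2)T) / (σ√T) = (ln(109.79/115.85) + (0.0292+0.575²/2)·0.608) / 0.448353 = (-0.053727 + 0.118264) / 0.448353 = 0.143942
d₂ = d₁ − σ√T = 0.143942 − 0.448353 = -0.304410
e^{−rT} = 0.982403
N(d₁) = 0.557227,  N(d₂) = 0.380408
price = S·N(d₁) − K·e^{−rT}·N(d₂) = 61.177941 − 43.294720 = 17.883221

price(asset 1 call K=23.43) = 14.266570
price(asset 2 call K=115.85) = 17.883221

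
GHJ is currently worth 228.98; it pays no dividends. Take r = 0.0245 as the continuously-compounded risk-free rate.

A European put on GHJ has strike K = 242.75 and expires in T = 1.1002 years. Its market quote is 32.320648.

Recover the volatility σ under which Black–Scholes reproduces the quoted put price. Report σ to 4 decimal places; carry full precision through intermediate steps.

At σ = 0.2941 the Black–Scholes value reproduces the quote:
σ√T = 0.2941·√1.1002 = 0.308483
d₁ = (ln(S/K) + (r+σ²/2)T) / (σ√T) = (ln(228.98/242.75) + (0.0245+0.2941²/2)·1.1002) / 0.308483 = (-0.058397 + 0.074536) / 0.308483 = 0.052315
d₂ = d₁ − σ√T = 0.052315 − 0.308483 = -0.256168
e^{−rT} = 0.973405
N(−d₁) = 0.479139,  N(−d₂) = 0.601089
V = K·e^{−rT}·N(−d₂) − S·N(−d₁) = 142.033869 − 109.713221 = 32.320648 (the quoted price), and the Black–Scholes price is strictly increasing in σ, so σ is unique

sigma = 0.2941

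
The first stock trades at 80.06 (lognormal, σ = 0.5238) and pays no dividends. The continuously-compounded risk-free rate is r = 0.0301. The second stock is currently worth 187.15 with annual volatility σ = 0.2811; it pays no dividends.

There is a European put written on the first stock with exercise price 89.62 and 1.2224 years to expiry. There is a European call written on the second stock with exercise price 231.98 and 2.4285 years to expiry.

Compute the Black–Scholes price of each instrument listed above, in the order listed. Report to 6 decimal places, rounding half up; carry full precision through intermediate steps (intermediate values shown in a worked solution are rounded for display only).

[the first stock put K=89.62]
σ√T = 0.5238·√1.2224 = 0.579125
d₁ = (ln(S/K) + (r+σ²/2)T) / (σ√T) = (ln(80.06/89.62) + (0.0301+0.5238²/2)·1.2224) / 0.579125 = (-0.112802 + 0.204487) / 0.579125 = 0.158316
d₂ = d₁ − σ√T = 0.158316 − 0.579125 = -0.420809
e^{−rT} = 0.963874
N(−d₁) = 0.437104,  N(−d₂) = 0.663053
price = K·e^{−rT}·N(−d₂) − S·N(−d₁) = 57.276090 − 34.994531 = 22.281559
[the second stock call K=231.98]
σ√T = 0.2811·√2.4285 = 0.438056
d₁ = (ln(S/K) + (r+σ²/2)T) / (σ√T) = (ln(187.15/231.98) + (0.0301+0.2811²/2)·2.4285) / 0.438056 = (-0.214741 + 0.169044) / 0.438056 = -0.104316
d₂ = d₁ − σ√T = -0.104316 − 0.438056 = -0.542372
e^{−rT} = 0.929510
N(d₁) = 0.458459,  N(d₂) = 0.293781
price = S·N(d₁) − K·e^{−rT}·N(d₂) = 85.800664 − 63.347338 = 22.453326

price(the first stock put K=89.62) = 22.281559
price(the second stock call K=231.98) = 22.453326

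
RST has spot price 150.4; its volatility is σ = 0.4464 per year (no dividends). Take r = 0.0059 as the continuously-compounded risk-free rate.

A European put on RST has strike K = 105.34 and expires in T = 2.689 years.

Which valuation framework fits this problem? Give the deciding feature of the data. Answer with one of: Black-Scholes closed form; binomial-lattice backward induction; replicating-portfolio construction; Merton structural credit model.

Key observation: a European-exercise option on RST struck at 105.34 — a GBM underlying with constant parameters — admits an analytic price: the data contain no early exercise, no discrete tree, no debt structure.

framework: Black-Scholes closed form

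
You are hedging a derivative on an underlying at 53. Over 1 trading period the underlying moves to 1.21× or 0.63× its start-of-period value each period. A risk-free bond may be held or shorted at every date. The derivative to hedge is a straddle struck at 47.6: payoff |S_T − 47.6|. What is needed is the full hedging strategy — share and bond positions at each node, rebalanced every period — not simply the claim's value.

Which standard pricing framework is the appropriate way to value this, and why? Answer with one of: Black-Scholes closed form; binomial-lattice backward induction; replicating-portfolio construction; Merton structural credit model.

framework: replicating-portfolio construction

Key observation: a price alone would not answer the question — the per-node share/bond construction on the spot-53, 1.21/0.63 tree is required, and only the replicating-portfolio method yields it.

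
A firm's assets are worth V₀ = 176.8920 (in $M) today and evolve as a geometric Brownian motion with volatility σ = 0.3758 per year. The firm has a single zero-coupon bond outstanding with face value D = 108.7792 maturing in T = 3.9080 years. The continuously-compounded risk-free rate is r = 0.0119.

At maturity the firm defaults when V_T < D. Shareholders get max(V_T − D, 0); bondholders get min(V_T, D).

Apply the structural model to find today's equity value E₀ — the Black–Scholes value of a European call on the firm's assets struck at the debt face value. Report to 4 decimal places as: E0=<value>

E0=86.4935

Equity is a call on the firm's assets struck at D = 108.7792:
d₁ = [ln(V₀/D) + (r + σ²/2)T] / (σ√T)
   = [ln(176.8920/108.7792) + (0.0119 + 0.5·0.3758²)·3.9080] / (0.3758·√3.9080)
   = [0.486219 + 0.322460] / 0.742906 = 1.088535
d₂ = d₁ − σ√T = 1.088535 − 0.742906 = 0.345628
N(d₁) = 0.861820,  N(d₂) = 0.635189,  e^(−rT) = 0.954560
E₀ = V₀·N(d₁) − D·e^(−rT)·N(d₂)
   = 176.8920·0.861820 − 108.7792·0.954560·0.635189 = 86.493511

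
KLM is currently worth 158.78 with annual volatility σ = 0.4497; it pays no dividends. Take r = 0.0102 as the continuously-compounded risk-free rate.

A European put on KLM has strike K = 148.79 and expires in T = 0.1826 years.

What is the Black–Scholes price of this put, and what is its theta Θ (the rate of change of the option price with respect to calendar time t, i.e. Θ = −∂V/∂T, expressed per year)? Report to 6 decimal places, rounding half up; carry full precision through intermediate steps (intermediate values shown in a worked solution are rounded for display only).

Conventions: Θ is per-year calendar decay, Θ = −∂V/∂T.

σ√T = 0.4497·√0.1826 = 0.192165
d₁ = (ln(S/K) + (r+σ²/2)T) / (σ√T) = (ln(158.78/148.79) + (0.0102+0.4497²/2)·0.1826) / 0.192165 = (0.064984 + 0.020326) / 0.192165 = 0.443941
d₂ = d₁ − σ√T = 0.443941 − 0.192165 = 0.251777
e^{−rT} = 0.998139
N(−d₁) = 0.328542,  N(−d₂) = 0.400607
Put price V = K·e^{−rT}·N(−d₂) − S·N(−d₁) = 59.495365 − 52.165972 = 7.329393
φ(d₁) = (1/√(2π))·e^{−d₁²/2} = 0.361505
Θ = −S·φ(d₁)·σ/(2√T) + r·K·e^{−rT}·N(−d₂) = −30.203142 + 0.606853 = -29.596289

price = 7.329393
Θ = -29.596289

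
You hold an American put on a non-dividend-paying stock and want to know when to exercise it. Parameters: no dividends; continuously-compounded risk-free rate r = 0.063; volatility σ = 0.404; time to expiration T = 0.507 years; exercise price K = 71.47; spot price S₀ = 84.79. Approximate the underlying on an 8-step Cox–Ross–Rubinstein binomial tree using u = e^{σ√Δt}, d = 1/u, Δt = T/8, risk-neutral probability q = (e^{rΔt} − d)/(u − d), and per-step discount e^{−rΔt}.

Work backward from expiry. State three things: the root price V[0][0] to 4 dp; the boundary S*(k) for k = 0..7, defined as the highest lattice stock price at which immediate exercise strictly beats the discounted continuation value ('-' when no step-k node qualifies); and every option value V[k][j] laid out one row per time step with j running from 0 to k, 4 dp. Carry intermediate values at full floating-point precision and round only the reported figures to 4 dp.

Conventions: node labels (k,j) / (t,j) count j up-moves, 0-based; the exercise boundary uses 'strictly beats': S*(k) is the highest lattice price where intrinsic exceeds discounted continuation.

price = 3.2317
boundary = - - - - - 50.9913 56.4502 62.4936
tree:
3.2317
4.9754 1.4736
7.4705 2.4622 0.4737
10.8822 4.0396 0.8680 0.0742
15.2740 6.4760 1.5791 0.1472 0.0000
20.4787 10.0713 2.8491 0.2922 0.0000 0.0000
25.4097 15.0198 5.0888 0.5801 0.0000 0.0000 0.0000
29.8639 20.4787 8.9764 1.1516 0.0000 0.0000 0.0000 0.0000
33.8874 25.4097 15.0198 2.2861 0.0000 0.0000 0.0000 0.0000 0.0000

Δt=0.06338, u=1.10706, d=0.90330, q=0.49423, disc=e^(-rΔt)=0.99602
k=8 terminal: V=max(K-S,0) → 33.8874 25.4097 15.0198 2.2861 0.0000 0.0000 0.0000 0.0000 0.0000
k=7: j=0 S=41.6061 intr=29.8639 cont=29.5792 V=29.8639[EX]; j=1 S=50.9913 intr=20.4787 cont=20.1939 V=20.4787[EX]; j=2 S=62.4936 intr=8.9764 cont=8.6916 V=8.9764[EX]; j=3 S=76.5905 intr=0.0000 cont=1.1516 V=1.1516[hold]; j=4 S=93.8673 intr=0.0000 cont=0.0000 V=0.0000[hold]; j=5 S=115.0413 intr=0.0000 cont=0.0000 V=0.0000[hold]; j=6 S=140.9916 intr=0.0000 cont=0.0000 V=0.0000[hold]; j=7 S=172.7956 intr=0.0000 cont=0.0000 V=0.0000[hold]  S*(7)=62.4936
k=6: j=0 S=46.0603 intr=25.4097 cont=25.1250 V=25.4097[EX]; j=1 S=56.4502 intr=15.0198 cont=14.7350 V=15.0198[EX]; j=2 S=69.1839 intr=2.2861 cont=5.0888 V=5.0888[hold]; j=3 S=84.7900 intr=0.0000 cont=0.5801 V=0.5801[hold]; j=4 S=103.9164 intr=0.0000 cont=0.0000 V=0.0000[hold]; j=5 S=127.3572 intr=0.0000 cont=0.0000 V=0.0000[hold]; j=6 S=156.0856 intr=0.0000 cont=0.0000 V=0.0000[hold]  S*(6)=56.4502
k=5: j=0 S=50.9913 intr=20.4787 cont=20.1939 V=20.4787[EX]; j=1 S=62.4936 intr=8.9764 cont=10.0713 V=10.0713[hold]; j=2 S=76.5905 intr=0.0000 cont=2.8491 V=2.8491[hold]; j=3 S=93.8673 intr=0.0000 cont=0.2922 V=0.2922[hold]; j=4 S=115.0413 intr=0.0000 cont=0.0000 V=0.0000[hold]; j=5 S=140.9916 intr=0.0000 cont=0.0000 V=0.0000[hold]  S*(5)=50.9913
k=4: j=0 S=56.4502 intr=15.0198 cont=15.2740 V=15.2740[hold]; j=1 S=69.1839 intr=2.2861 cont=6.4760 V=6.4760[hold]; j=2 S=84.7900 intr=0.0000 cont=1.5791 V=1.5791[hold]; j=3 S=103.9164 intr=0.0000 cont=0.1472 V=0.1472[hold]; j=4 S=127.3572 intr=0.0000 cont=0.0000 V=0.0000[hold]  S*(4)=-
k=3: j=0 S=62.4936 intr=8.9764 cont=10.8822 V=10.8822[hold]; j=1 S=76.5905 intr=0.0000 cont=4.0396 V=4.0396[hold]; j=2 S=93.8673 intr=0.0000 cont=0.8680 V=0.8680[hold]; j=3 S=115.0413 intr=0.0000 cont=0.0742 V=0.0742[hold]  S*(3)=-
k=2: j=0 S=69.1839 intr=2.2861 cont=7.4705 V=7.4705[hold]; j=1 S=84.7900 intr=0.0000 cont=2.4622 V=2.4622[hold]; j=2 S=103.9164 intr=0.0000 cont=0.4737 V=0.4737[hold]  S*(2)=-
k=1: j=0 S=76.5905 intr=0.0000 cont=4.9754 V=4.9754[hold]; j=1 S=93.8673 intr=0.0000 cont=1.4736 V=1.4736[hold]  S*(1)=-
k=0: j=0 S=84.7900 intr=0.0000 cont=3.2317 V=3.2317[hold]  S*(0)=-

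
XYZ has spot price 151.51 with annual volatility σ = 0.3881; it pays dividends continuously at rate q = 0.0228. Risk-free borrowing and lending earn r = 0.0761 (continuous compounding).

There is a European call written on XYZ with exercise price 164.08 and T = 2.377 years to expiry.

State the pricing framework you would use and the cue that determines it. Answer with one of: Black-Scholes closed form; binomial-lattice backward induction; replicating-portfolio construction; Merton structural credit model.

Key observation: the instrument is a plain European call (strike 164.08) on a lognormal asset; the exact continuous-time formula applies directly.

framework: Black-Scholes closed form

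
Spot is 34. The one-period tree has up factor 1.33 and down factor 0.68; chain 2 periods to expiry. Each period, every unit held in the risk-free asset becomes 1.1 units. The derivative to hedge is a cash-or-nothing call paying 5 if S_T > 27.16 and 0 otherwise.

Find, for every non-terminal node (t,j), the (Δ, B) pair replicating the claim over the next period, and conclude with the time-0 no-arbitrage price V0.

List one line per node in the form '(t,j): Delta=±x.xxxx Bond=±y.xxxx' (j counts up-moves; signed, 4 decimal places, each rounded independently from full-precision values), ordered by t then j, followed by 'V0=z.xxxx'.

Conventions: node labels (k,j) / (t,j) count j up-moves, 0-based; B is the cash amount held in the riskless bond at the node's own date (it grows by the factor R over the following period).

Under the risk-neutral measure, an up-move has probability p* = (R−d)/(u−d) = 0.6462 and values discount at R = 1.1.
Payoffs at expiry: V(2,0)=0.0000, V(2,1)=5.0000, V(2,2)=5.0000
  t=1,j=0: stock 23.1200 → up 30.7496 (V=5.0000), down 15.7216 (V=0.0000). Price 2.9371; hedge Δ=0.3327, bond B=-4.7552.
  t=1,j=1: stock 45.2200 → up 60.1426 (V=5.0000), down 30.7496 (V=5.0000). Price 4.5455; hedge Δ=0.0000, bond B=4.5455.
  t=0,j=0: stock 34.0000 → up 45.2200 (V=4.5455), down 23.1200 (V=2.9371). Price 3.6148; hedge Δ=0.0728, bond B=1.1404.
As a check, the time-0 holding Δ(0,0)·S0 + B(0,0) comes to 3.6148 — exactly V0.

(0,0): Delta=0.0728 Bond=1.1404
(1,0): Delta=0.3327 Bond=-4.7552
(1,1): Delta=0.0000 Bond=4.5455
V0=3.6148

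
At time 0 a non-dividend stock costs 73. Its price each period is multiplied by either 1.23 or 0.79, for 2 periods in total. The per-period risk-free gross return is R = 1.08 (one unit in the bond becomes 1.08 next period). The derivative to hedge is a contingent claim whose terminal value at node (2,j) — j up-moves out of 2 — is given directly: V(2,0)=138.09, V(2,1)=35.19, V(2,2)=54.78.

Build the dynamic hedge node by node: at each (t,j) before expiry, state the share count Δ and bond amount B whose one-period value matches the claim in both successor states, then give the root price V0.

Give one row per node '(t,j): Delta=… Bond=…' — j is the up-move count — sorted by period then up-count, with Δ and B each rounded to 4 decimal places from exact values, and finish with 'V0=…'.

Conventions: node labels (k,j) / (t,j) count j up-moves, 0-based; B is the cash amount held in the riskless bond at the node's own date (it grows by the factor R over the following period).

Arbitrage-free pricing uses the up-move probability p* = (R−d)/(u−d) = 0.6591, discounting each step at R = 1.08.
Terminal payoffs: V(2,0)=138.0900, V(2,1)=35.1900, V(2,2)=54.7800
Node (1,0) S=57.6700: V=(p*·35.1900+(1−p*)·138.0900)/1.08=65.0644; Δ=(35.1900−138.0900)/(70.9341−45.5593)=-4.0552; B=V−Δ·S=298.9280
Node (1,1) S=89.7900: V=(p*·54.7800+(1−p*)·35.1900)/1.08=44.5385; Δ=(54.7800−35.1900)/(110.4417−70.9341)=0.4959; B=V−Δ·S=0.0158
Node (0,0) S=73.0000: V=(p*·44.5385+(1−p*)·65.0644)/1.08=47.7185; Δ=(44.5385−65.0644)/(89.7900−57.6700)=-0.6390; B=V−Δ·S=94.3682
Sanity check at the root: Δ(0,0)·S0 + B(0,0) reproduces V0 = 47.7185.

(0,0): Delta=-0.6390 Bond=94.3682
(1,0): Delta=-4.0552 Bond=298.9280
(1,1): Delta=0.4959 Bond=0.0158
V0=47.7185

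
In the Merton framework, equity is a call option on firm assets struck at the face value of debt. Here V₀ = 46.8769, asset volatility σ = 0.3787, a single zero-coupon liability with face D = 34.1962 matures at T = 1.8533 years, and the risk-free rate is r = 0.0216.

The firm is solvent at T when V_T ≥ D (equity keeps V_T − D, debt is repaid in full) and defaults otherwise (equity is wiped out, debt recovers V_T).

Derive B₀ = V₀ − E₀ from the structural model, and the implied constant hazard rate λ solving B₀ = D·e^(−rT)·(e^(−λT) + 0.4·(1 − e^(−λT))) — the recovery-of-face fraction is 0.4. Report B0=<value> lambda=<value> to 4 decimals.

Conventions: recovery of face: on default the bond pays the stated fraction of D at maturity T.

Work the structural quantities from V₀ = 46.8769 against face 34.1962:
d₁ = [ln(V₀/D) + (r + σ²/2)T] / (σ√T)
   = [ln(46.8769/34.1962) + (0.0216 + 0.5·0.3787²)·1.8533] / (0.3787·√1.8533)
   = [0.315410 + 0.172926] / 0.515547 = 0.947220
d₂ = d₁ − σ√T = 0.947220 − 0.515547 = 0.431673
N(d₁) = 0.828237,  N(d₂) = 0.667010,  e^(−rT) = 0.960759
E₀ = V₀·N(d₁) − D·e^(−rT)·N(d₂)
   = 46.8769·0.828237 − 34.1962·0.960759·0.667010 = 16.910991
B₀ = V₀ − E₀ = 46.8769 − 16.910991 = 29.965909
e^(−λT) = (B₀·e^(rT)/D − 0.4)/(1 − 0.4) = (29.9659·1.040843/34.1962 − 0.4)/0.6 = 0.85347335
λ = −ln(0.85347335)/1.8533 = 0.085491

B0=29.9659 lambda=0.0855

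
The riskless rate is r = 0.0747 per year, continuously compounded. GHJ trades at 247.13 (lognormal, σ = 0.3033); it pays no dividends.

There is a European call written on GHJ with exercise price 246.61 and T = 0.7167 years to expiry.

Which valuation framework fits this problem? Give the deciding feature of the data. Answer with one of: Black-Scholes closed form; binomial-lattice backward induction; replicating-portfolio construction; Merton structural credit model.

Key observation: the strike-246.61 call on GHJ is European-exercise on a continuously-modelled lognormal underlying, so its value is a single closed-form evaluation.

framework: Black-Scholes closed form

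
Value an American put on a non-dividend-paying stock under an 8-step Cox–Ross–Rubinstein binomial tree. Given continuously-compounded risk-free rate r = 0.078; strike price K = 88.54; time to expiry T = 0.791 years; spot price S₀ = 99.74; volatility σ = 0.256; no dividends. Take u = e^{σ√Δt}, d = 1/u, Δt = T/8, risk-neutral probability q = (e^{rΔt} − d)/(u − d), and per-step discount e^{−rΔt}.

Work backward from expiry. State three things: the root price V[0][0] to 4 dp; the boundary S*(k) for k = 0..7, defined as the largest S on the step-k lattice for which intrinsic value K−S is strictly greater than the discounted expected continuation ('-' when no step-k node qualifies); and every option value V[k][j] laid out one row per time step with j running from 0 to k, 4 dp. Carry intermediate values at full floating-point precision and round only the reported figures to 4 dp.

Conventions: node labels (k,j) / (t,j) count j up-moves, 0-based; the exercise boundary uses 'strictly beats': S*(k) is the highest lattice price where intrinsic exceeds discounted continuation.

price = 2.8359
boundary = - - - - 72.2821 66.6916 72.2821 78.3412
tree:
2.8359
4.5925 1.3067
7.2405 2.2920 0.4447
11.0572 3.9338 0.8576 0.0819
16.2579 6.5688 1.6352 0.1749 0.0000
21.8484 10.5858 3.0731 0.3733 0.0000 0.0000
27.0066 16.2579 5.6689 0.7970 0.0000 0.0000 0.0000
31.7657 21.8484 10.1988 1.7013 0.0000 0.0000 0.0000 0.0000
36.1568 27.0066 16.2579 3.6317 0.0000 0.0000 0.0000 0.0000 0.0000

params: Δt=0.09888 u=1.08383 d=0.92266 q=0.52792 e^(-rΔt)=0.99232
t_8 payoffs: 36.1568 27.0066 16.2579 3.6317 0.0000 0.0000 0.0000 0.0000 0.0000
t_7: node(7,0) S=56.7743 payoff=31.7657 vs cont=31.0855 → 31.7657 [stop]  node(7,1) S=66.6916 payoff=21.8484 vs cont=21.1682 → 21.8484 [stop]  node(7,2) S=78.3412 payoff=10.1988 vs cont=9.5186 → 10.1988 [stop]  node(7,3) S=92.0258 payoff=0.0000 vs cont=1.7013 → 1.7013 [wait]  node(7,4) S=108.1008 payoff=0.0000 vs cont=0.0000 → 0.0000 [wait]  node(7,5) S=126.9838 payoff=0.0000 vs cont=0.0000 → 0.0000 [wait]  node(7,6) S=149.1653 payoff=0.0000 vs cont=0.0000 → 0.0000 [wait]  node(7,7) S=175.2214 payoff=0.0000 vs cont=0.0000 → 0.0000 [wait]  ⇒ S*(7)=78.3412
t_6: node(6,0) S=61.5334 payoff=27.0066 vs cont=26.3263 → 27.0066 [stop]  node(6,1) S=72.2821 payoff=16.2579 vs cont=15.5777 → 16.2579 [stop]  node(6,2) S=84.9083 payoff=3.6317 vs cont=5.6689 → 5.6689 [wait]  node(6,3) S=99.7400 payoff=0.0000 vs cont=0.7970 → 0.7970 [wait]  node(6,4) S=117.1625 payoff=0.0000 vs cont=0.0000 → 0.0000 [wait]  node(6,5) S=137.6284 payoff=0.0000 vs cont=0.0000 → 0.0000 [wait]  node(6,6) S=161.6693 payoff=0.0000 vs cont=0.0000 → 0.0000 [wait]  ⇒ S*(6)=72.2821
t_5: node(5,0) S=66.6916 payoff=21.8484 vs cont=21.1682 → 21.8484 [stop]  node(5,1) S=78.3412 payoff=10.1988 vs cont=10.5858 → 10.5858 [wait]  node(5,2) S=92.0258 payoff=0.0000 vs cont=3.0731 → 3.0731 [wait]  node(5,3) S=108.1008 payoff=0.0000 vs cont=0.3733 → 0.3733 [wait]  node(5,4) S=126.9838 payoff=0.0000 vs cont=0.0000 → 0.0000 [wait]  node(5,5) S=149.1653 payoff=0.0000 vs cont=0.0000 → 0.0000 [wait]  ⇒ S*(5)=66.6916
t_4: node(4,0) S=72.2821 payoff=16.2579 vs cont=15.7804 → 16.2579 [stop]  node(4,1) S=84.9083 payoff=3.6317 vs cont=6.5688 → 6.5688 [wait]  node(4,2) S=99.7400 payoff=0.0000 vs cont=1.6352 → 1.6352 [wait]  node(4,3) S=117.1625 payoff=0.0000 vs cont=0.1749 → 0.1749 [wait]  node(4,4) S=137.6284 payoff=0.0000 vs cont=0.0000 → 0.0000 [wait]  ⇒ S*(4)=72.2821
t_3: node(3,0) S=78.3412 payoff=10.1988 vs cont=11.0572 → 11.0572 [wait]  node(3,1) S=92.0258 payoff=0.0000 vs cont=3.9338 → 3.9338 [wait]  node(3,2) S=108.1008 payoff=0.0000 vs cont=0.8576 → 0.8576 [wait]  node(3,3) S=126.9838 payoff=0.0000 vs cont=0.0819 → 0.0819 [wait]  ⇒ S*(3)=-
t_2: node(2,0) S=84.9083 payoff=3.6317 vs cont=7.2405 → 7.2405 [wait]  node(2,1) S=99.7400 payoff=0.0000 vs cont=2.2920 → 2.2920 [wait]  node(2,2) S=117.1625 payoff=0.0000 vs cont=0.4447 → 0.4447 [wait]  ⇒ S*(2)=-
t_1: node(1,0) S=92.0258 payoff=0.0000 vs cont=4.5925 → 4.5925 [wait]  node(1,1) S=108.1008 payoff=0.0000 vs cont=1.3067 → 1.3067 [wait]  ⇒ S*(1)=-
t_0: node(0,0) S=99.7400 payoff=0.0000 vs cont=2.8359 → 2.8359 [wait]  ⇒ S*(0)=-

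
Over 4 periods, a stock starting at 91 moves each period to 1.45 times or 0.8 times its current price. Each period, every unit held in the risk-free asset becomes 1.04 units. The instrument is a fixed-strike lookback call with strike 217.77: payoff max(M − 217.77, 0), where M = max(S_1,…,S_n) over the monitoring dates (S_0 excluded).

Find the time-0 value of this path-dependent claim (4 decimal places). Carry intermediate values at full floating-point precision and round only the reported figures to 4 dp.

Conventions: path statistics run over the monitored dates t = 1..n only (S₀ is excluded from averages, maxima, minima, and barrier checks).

With p* = (R−d)/(u−d) = 0.3692, sum probability × payoff across the paths and divide by R^4.
Enumerate all 2^4 = 16 price paths (U = up ×1.45, D = down ×0.8); each path with k up-moves has probability p*^k·(1−p*)^(4−k).
DDDD: M=72.8000, payoff=0.0000, prob=0.158300
UDDD: M=131.9500, payoff=0.0000, prob=0.092664
DUDD: M=105.5600, payoff=0.0000, prob=0.092664
UUDD: M=191.3275, payoff=0.0000, prob=0.054242
DDUD: M=84.4480, payoff=0.0000, prob=0.092664
UDUD: M=153.0620, payoff=0.0000, prob=0.054242
DUUD: M=153.0620, payoff=0.0000, prob=0.054242
UUUD: M=277.4249, payoff=59.6549, prob=0.031751
DDDU: M=72.8000, payoff=0.0000, prob=0.092664
UDDU: M=131.9500, payoff=0.0000, prob=0.054242
DUDU: M=122.4496, payoff=0.0000, prob=0.054242
UUDU: M=221.9399, payoff=4.1699, prob=0.031751
DDUU: M=122.4496, payoff=0.0000, prob=0.054242
UDUU: M=221.9399, payoff=4.1699, prob=0.031751
DUUU: M=221.9399, payoff=4.1699, prob=0.031751
UUUU: M=402.2661, payoff=184.4961, prob=0.018586
Price = Σ prob·payoff / R^4 = 5.720421 / 1.169859 = 4.8898

price = 4.8898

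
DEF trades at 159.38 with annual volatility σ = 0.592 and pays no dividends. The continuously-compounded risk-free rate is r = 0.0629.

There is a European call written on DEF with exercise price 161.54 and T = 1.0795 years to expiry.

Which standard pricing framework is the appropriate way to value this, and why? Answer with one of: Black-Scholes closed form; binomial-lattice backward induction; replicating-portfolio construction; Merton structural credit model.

Key observation: a European claim on DEF (strike 161.54) — a lognormal (GBM) underlying with constant rate and volatility — has an exact closed-form value; no lattice or capital structure is involved.

framework: Black-Scholes closed form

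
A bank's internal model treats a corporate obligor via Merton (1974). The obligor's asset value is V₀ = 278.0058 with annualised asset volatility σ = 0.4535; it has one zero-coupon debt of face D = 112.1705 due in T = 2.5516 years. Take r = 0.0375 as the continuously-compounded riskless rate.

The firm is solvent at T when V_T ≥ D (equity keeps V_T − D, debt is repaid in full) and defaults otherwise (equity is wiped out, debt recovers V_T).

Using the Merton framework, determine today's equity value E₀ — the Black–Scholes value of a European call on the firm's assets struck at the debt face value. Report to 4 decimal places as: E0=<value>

E0=180.4836

Equity is a call on the firm's assets struck at D = 112.1705:
d₁ = [ln(V₀/D) + (r + σ²/2)T] / (σ√T)
   = [ln(278.0058/112.1705) + (0.0375 + 0.5·0.4535²)·2.5516] / (0.4535·√2.5516)
   = [0.907622 + 0.358069] / 0.724409 = 1.747206
d₂ = d₁ − σ√T = 1.747206 − 0.724409 = 1.022797
N(d₁) = 0.959699,  N(d₂) = 0.846798,  e^(−rT) = 0.908750
E₀ = V₀·N(d₁) − D·e^(−rT)·N(d₂)
   = 278.0058·0.959699 − 112.1705·0.908750·0.846798 = 180.483597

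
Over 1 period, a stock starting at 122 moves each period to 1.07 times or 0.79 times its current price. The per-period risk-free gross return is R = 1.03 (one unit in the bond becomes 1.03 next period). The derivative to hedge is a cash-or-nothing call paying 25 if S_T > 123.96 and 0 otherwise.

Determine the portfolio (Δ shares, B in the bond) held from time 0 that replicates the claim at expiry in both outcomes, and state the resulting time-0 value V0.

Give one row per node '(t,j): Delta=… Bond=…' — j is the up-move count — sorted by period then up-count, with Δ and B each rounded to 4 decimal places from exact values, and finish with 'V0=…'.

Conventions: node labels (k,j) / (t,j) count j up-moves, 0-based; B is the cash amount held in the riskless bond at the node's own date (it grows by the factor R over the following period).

Arbitrage-free pricing uses the up-move probability p* = (R−d)/(u−d) = 0.8571, discounting each step at R = 1.03.
Terminal payoffs: V(1,0)=0.0000, V(1,1)=25.0000
(0,0): S=122.0000. Δ = (V_up−V_dn)/(S_up−S_dn) = (25.0000−0.0000)/(130.5400−96.3800) = 0.7319. V = [p*·25.0000 + (1−p*)·0.0000]/1.03 = 20.8044. B = V − Δ·S = -68.4813.
As a check, the time-0 holding Δ(0,0)·S0 + B(0,0) comes to 20.8044 — exactly V0.

(0,0): Delta=0.7319 Bond=-68.4813
V0=20.8044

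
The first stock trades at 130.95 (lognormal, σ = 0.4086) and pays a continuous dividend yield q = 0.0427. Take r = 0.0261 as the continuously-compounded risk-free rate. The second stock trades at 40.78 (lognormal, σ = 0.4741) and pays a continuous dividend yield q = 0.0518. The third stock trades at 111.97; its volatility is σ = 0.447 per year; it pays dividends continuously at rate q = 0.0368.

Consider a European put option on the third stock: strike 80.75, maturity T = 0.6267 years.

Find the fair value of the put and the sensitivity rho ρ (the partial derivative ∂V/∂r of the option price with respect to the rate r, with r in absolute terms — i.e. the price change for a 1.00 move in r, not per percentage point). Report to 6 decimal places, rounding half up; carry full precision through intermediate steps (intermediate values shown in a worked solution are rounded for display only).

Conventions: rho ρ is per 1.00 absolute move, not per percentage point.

price = 3.253068
ρ = -11.617608

σ√T = 0.447·√0.6267 = 0.353865
d₁ = (ln(S/K) + (r−q+σ²/2)T) / (σ√T) = (ln(111.97/80.75) + (0.0261−0.0368+0.447²/2)·0.6267) / 0.353865 = (0.326873 + 0.055904) / 0.353865 = 1.081705
d₂ = d₁ − σ√T = 1.081705 − 0.353865 = 0.727841
e^{−rT} = 0.983776
e^{−qT} = 0.977201
N(−d₁) = 0.139692,  N(−d₂) = 0.233356
Put price V = K·e^{−rT}·N(−d₂) − S·e^{−qT}·N(−d₁) = 18.537750 − 15.284682 = 3.253068
ρ = −K·T·e^{−rT}·N(−d₂) = -11.617608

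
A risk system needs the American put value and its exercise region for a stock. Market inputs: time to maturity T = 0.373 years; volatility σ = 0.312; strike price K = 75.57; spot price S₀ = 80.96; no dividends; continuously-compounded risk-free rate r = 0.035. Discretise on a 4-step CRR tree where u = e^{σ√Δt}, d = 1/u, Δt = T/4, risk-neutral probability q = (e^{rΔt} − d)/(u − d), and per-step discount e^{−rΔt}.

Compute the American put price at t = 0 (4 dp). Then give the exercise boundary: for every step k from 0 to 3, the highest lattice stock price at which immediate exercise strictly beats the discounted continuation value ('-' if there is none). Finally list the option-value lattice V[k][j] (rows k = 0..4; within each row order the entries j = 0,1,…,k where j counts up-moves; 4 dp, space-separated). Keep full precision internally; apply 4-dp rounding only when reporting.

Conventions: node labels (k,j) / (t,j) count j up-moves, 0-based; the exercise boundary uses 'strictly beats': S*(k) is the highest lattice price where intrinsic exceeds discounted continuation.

Δt=0.09325  u=1.09996  d=0.90912  q=0.49333  discount=0.99674
step 4 (expiry): payoffs max(K−S,0) = 20.2655 8.6562 0.0000 0.0000 0.0000
step 3: (k=3,j=0): S=60.8329, K−S=14.7371, hold=14.4909 ⇒ V=14.7371 exercise | (k=3,j=1): S=73.6026, K−S=1.9674, hold=4.3716 ⇒ V=4.3716 continue | (k=3,j=2): S=89.0529, K−S=0.0000, hold=0.0000 ⇒ V=0.0000 continue | (k=3,j=3): S=107.7464, K−S=0.0000, hold=0.0000 ⇒ V=0.0000 continue  boundary S*=60.8329
step 2: (k=2,j=0): S=66.9138, K−S=8.6562, hold=9.5921 ⇒ V=9.5921 continue | (k=2,j=1): S=80.9600, K−S=0.0000, hold=2.2077 ⇒ V=2.2077 continue | (k=2,j=2): S=97.9547, K−S=0.0000, hold=0.0000 ⇒ V=0.0000 continue  boundary S*=-
step 1: (k=1,j=0): S=73.6026, K−S=1.9674, hold=5.9298 ⇒ V=5.9298 continue | (k=1,j=1): S=89.0529, K−S=0.0000, hold=1.1149 ⇒ V=1.1149 continue  boundary S*=-
step 0: (k=0,j=0): S=80.9600, K−S=0.0000, hold=3.5429 ⇒ V=3.5429 continue  boundary S*=-

price = 3.5429
boundary = - - - 60.8329
tree:
3.5429
5.9298 1.1149
9.5921 2.2077 0.0000
14.7371 4.3716 0.0000 0.0000
20.2655 8.6562 0.0000 0.0000 0.0000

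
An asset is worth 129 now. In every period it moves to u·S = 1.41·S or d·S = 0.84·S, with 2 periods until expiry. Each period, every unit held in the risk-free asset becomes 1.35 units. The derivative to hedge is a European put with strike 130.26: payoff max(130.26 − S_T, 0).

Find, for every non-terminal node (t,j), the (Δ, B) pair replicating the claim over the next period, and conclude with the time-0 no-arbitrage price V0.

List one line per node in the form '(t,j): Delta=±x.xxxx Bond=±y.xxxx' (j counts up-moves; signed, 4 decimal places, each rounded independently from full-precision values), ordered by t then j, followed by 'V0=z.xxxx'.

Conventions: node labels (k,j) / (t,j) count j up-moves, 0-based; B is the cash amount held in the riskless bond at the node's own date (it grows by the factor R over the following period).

No-arbitrage ⇒ martingale measure with p* = (R−d)/(u−d) = 0.8947.
Terminal payoffs: V(2,0)=39.2376, V(2,1)=0.0000, V(2,2)=0.0000
  t=1,j=0: stock 108.3600 → up 152.7876 (V=0.0000), down 91.0224 (V=39.2376). Price 3.0595; hedge Δ=-0.6353, bond B=71.8974.
  t=1,j=1: stock 181.8900 → up 256.4649 (V=0.0000), down 152.7876 (V=0.0000). Price 0.0000; hedge Δ=0.0000, bond B=0.0000.
  t=0,j=0: stock 129.0000 → up 181.8900 (V=0.0000), down 108.3600 (V=3.0595). Price 0.2386; hedge Δ=-0.0416, bond B=5.6060.
Verification: the root portfolio costs Δ(0,0)·S0 + B(0,0) = 0.2386, matching V0.

(0,0): Delta=-0.0416 Bond=5.6060
(1,0): Delta=-0.6353 Bond=71.8974
(1,1): Delta=0.0000 Bond=0.0000
V0=0.2386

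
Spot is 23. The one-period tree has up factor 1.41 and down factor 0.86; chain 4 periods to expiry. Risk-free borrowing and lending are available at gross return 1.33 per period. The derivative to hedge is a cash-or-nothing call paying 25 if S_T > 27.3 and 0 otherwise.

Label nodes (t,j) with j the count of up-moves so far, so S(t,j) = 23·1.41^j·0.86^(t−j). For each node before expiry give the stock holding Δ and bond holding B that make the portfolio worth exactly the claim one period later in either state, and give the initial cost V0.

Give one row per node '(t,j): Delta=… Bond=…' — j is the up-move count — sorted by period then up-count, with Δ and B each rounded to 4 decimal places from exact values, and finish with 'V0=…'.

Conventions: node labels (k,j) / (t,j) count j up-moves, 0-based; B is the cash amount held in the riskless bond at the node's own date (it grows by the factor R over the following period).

Since d<R<u, set p* = (R−d)/(u−d) = 0.8545; price each node as the discounted p*-expectation of its children.
Terminal payoffs: V(4,0)=0.0000, V(4,1)=0.0000, V(4,2)=25.0000, V(4,3)=25.0000, V(4,4)=25.0000
Node (3,0) S=14.6293: V=(p*·0.0000+(1−p*)·0.0000)/1.33=0.0000; Δ=(0.0000−0.0000)/(20.6273−12.5812)=0.0000; B=V−Δ·S=0.0000
Node (3,1) S=23.9852: V=(p*·25.0000+(1−p*)·0.0000)/1.33=16.0629; Δ=(25.0000−0.0000)/(33.8192−20.6273)=1.8951; B=V−Δ·S=-29.3917
Node (3,2) S=39.3246: V=(p*·25.0000+(1−p*)·25.0000)/1.33=18.7970; Δ=(25.0000−25.0000)/(55.4477−33.8192)=0.0000; B=V−Δ·S=18.7970
Node (3,3) S=64.4741: V=(p*·25.0000+(1−p*)·25.0000)/1.33=18.7970; Δ=(25.0000−25.0000)/(90.9085−55.4477)=0.0000; B=V−Δ·S=18.7970
Node (2,0) S=17.0108: V=(p*·16.0629+(1−p*)·0.0000)/1.33=10.3207; Δ=(16.0629−0.0000)/(23.9852−14.6293)=1.7169; B=V−Δ·S=-18.8846
Node (2,1) S=27.8898: V=(p*·18.7970+(1−p*)·16.0629)/1.33=13.8341; Δ=(18.7970−16.0629)/(39.3246−23.9852)=0.1782; B=V−Δ·S=8.8630
Node (2,2) S=45.7263: V=(p*·18.7970+(1−p*)·18.7970)/1.33=14.1331; Δ=(18.7970−18.7970)/(64.4741−39.3246)=0.0000; B=V−Δ·S=14.1331
Node (1,0) S=19.7800: V=(p*·13.8341+(1−p*)·10.3207)/1.33=10.0173; Δ=(13.8341−10.3207)/(27.8898−17.0108)=0.3230; B=V−Δ·S=3.6293
Node (1,1) S=32.4300: V=(p*·14.1331+(1−p*)·13.8341)/1.33=10.5937; Δ=(14.1331−13.8341)/(45.7263−27.8898)=0.0168; B=V−Δ·S=10.0500
Node (0,0) S=23.0000: V=(p*·10.5937+(1−p*)·10.0173)/1.33=7.9021; Δ=(10.5937−10.0173)/(32.4300−19.7800)=0.0456; B=V−Δ·S=6.8542
Sanity check at the root: Δ(0,0)·S0 + B(0,0) reproduces V0 = 7.9021.

(0,0): Delta=0.0456 Bond=6.8542
(1,0): Delta=0.3230 Bond=3.6293
(1,1): Delta=0.0168 Bond=10.0500
(2,0): Delta=1.7169 Bond=-18.8846
(2,1): Delta=0.1782 Bond=8.8630
(2,2): Delta=0.0000 Bond=14.1331
(3,0): Delta=0.0000 Bond=0.0000
(3,1): Delta=1.8951 Bond=-29.3917
(3,2): Delta=0.0000 Bond=18.7970
(3,3): Delta=0.0000 Bond=18.7970
V0=7.9021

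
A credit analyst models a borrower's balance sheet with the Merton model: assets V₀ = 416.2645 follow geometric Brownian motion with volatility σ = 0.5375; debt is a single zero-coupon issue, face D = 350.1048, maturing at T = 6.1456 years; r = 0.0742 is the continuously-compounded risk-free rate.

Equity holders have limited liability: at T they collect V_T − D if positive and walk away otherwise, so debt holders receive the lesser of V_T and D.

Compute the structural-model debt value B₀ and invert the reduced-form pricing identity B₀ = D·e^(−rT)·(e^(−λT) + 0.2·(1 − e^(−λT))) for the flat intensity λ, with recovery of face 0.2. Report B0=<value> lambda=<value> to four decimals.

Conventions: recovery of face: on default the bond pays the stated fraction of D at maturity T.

B0=146.9405 lambda=0.0893

Apply the equity-as-call identities (strike 350.1048, horizon 6.1456 years):
d₁ = [ln(V₀/D) + (r + σ²/2)T] / (σ√T)
   = [ln(416.2645/350.1048) + (0.0742 + 0.5·0.5375²)·6.1456] / (0.5375·√6.1456)
   = [0.173088 + 1.343755] / 1.332480 = 1.138361
d₂ = d₁ − σ√T = 1.138361 − 1.332480 = -0.194119
N(d₁) = 0.872515,  N(d₂) = 0.423041,  e^(−rT) = 0.633812
E₀ = V₀·N(d₁) − D·e^(−rT)·N(d₂)
   = 416.2645·0.872515 − 350.1048·0.633812·0.423041 = 269.323963
B₀ = V₀ − E₀ = 416.2645 − 269.323963 = 146.940537
e^(−λT) = (B₀·e^(rT)/D − 0.2)/(1 − 0.2) = (146.9405·1.577756/350.1048 − 0.2)/0.8 = 0.57773872
λ = −ln(0.57773872)/6.1456 = 0.089273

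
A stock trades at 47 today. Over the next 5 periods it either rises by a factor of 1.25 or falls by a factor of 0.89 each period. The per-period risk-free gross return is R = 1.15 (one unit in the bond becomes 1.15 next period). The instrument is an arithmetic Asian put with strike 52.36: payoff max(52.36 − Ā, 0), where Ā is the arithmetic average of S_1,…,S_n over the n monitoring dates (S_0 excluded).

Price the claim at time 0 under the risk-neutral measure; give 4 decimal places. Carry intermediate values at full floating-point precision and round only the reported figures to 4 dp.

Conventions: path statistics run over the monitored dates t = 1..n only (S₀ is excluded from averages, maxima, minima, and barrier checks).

Set p* = 0.7222 (from d < R < u); the path-dependent value is the discounted p*-expectation over all price paths.
Enumerate all 2^5 = 32 price paths (U = up ×1.25, D = down ×0.89); each path with k up-moves has probability p*^k·(1−p*)^(5−k).
DDDDD: Ā=33.5852, payoff=18.7748, prob=0.001654
UDDDD: Ā=47.1703, payoff=5.1897, prob=0.004300
DUDDD: Ā=43.7863, payoff=8.5737, prob=0.004300
UUDDD: Ā=61.4976, payoff=0.0000, prob=0.011180
DDUDD: Ā=40.7745, payoff=11.5855, prob=0.004300
UDUDD: Ā=57.2676, payoff=0.0000, prob=0.011180
DUUDD: Ā=53.8836, payoff=0.0000, prob=0.011180
UUUDD: Ā=75.6792, payoff=0.0000, prob=0.029067
DDDUD: Ā=38.0940, payoff=14.2660, prob=0.004300
UDDUD: Ā=53.5029, payoff=0.0000, prob=0.011180
DUDUD: Ā=50.1189, payoff=2.2411, prob=0.011180
UUDUD: Ā=70.3917, payoff=0.0000, prob=0.029067
DDUUD: Ā=47.1071, payoff=5.2529, prob=0.011180
UDUUD: Ā=66.1617, payoff=0.0000, prob=0.029067
DUUUD: Ā=62.7777, payoff=0.0000, prob=0.029067
UUUUD: Ā=88.1709, payoff=0.0000, prob=0.075575
DDDDU: Ā=35.7084, payoff=16.6516, prob=0.004300
UDDDU: Ā=50.1523, payoff=2.2077, prob=0.011180
DUDDU: Ā=46.7683, payoff=5.5917, prob=0.011180
UUDDU: Ā=65.6858, payoff=0.0000, prob=0.029067
DDUDU: Ā=43.7565, payoff=8.6035, prob=0.011180
UDUDU: Ā=61.4558, payoff=0.0000, prob=0.029067
DUUDU: Ā=58.0718, payoff=0.0000, prob=0.029067
UUUDU: Ā=81.5615, payoff=0.0000, prob=0.075575
DDDUU: Ā=41.0761, payoff=11.2839, prob=0.011180
UDDUU: Ā=57.6911, payoff=0.0000, prob=0.029067
DUDUU: Ā=54.3071, payoff=0.0000, prob=0.029067
UUDUU: Ā=76.2740, payoff=0.0000, prob=0.075575
DDUUU: Ā=51.2953, payoff=1.0647, prob=0.029067
UDUUU: Ā=72.0440, payoff=0.0000, prob=0.075575
DUUUU: Ā=68.6600, payoff=0.0000, prob=0.075575
UUUUU: Ā=96.4326, payoff=0.0000, prob=0.196496
Price = Σ prob·payoff / R^5 = 0.697253 / 2.011357 = 0.3467

price = 0.3467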